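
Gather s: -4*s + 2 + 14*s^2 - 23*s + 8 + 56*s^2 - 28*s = 70*s^2 - 55*s + 10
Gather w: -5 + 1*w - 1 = w - 6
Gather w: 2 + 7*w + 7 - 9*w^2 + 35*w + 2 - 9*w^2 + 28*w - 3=-18*w^2 + 70*w + 8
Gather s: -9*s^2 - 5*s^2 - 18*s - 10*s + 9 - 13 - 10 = -14*s^2 - 28*s - 14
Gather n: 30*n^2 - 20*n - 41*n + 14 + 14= 30*n^2 - 61*n + 28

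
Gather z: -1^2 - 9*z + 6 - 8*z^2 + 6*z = -8*z^2 - 3*z + 5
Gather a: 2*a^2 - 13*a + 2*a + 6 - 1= 2*a^2 - 11*a + 5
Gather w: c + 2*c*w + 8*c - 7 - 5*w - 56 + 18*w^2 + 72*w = 9*c + 18*w^2 + w*(2*c + 67) - 63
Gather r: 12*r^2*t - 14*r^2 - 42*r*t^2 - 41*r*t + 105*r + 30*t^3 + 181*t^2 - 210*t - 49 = r^2*(12*t - 14) + r*(-42*t^2 - 41*t + 105) + 30*t^3 + 181*t^2 - 210*t - 49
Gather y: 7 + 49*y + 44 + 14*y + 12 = 63*y + 63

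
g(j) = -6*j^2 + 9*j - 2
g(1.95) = -7.26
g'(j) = 9 - 12*j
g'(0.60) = 1.80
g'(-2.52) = 39.24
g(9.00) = -407.00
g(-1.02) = -17.42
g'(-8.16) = 106.92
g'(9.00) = -99.00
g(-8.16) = -474.95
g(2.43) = -15.56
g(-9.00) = -569.00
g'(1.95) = -14.40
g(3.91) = -58.54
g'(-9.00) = 117.00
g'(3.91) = -37.92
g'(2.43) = -20.16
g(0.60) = 1.24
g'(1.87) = -13.44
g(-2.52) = -62.78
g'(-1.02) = 21.24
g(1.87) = -6.15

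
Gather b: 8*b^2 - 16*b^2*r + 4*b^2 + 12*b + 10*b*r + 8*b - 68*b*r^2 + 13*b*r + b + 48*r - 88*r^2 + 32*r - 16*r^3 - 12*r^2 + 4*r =b^2*(12 - 16*r) + b*(-68*r^2 + 23*r + 21) - 16*r^3 - 100*r^2 + 84*r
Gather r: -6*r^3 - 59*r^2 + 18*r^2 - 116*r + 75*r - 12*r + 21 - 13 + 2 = -6*r^3 - 41*r^2 - 53*r + 10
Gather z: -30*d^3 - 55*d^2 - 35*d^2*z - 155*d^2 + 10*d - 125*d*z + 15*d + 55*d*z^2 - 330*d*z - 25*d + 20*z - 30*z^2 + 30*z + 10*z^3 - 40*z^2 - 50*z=-30*d^3 - 210*d^2 + 10*z^3 + z^2*(55*d - 70) + z*(-35*d^2 - 455*d)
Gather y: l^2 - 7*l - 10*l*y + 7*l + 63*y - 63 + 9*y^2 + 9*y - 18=l^2 + 9*y^2 + y*(72 - 10*l) - 81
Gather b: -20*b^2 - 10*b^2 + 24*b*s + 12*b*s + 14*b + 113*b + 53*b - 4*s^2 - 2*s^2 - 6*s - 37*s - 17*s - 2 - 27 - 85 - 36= -30*b^2 + b*(36*s + 180) - 6*s^2 - 60*s - 150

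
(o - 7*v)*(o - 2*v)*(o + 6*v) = o^3 - 3*o^2*v - 40*o*v^2 + 84*v^3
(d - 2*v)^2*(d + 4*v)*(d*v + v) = d^4*v + d^3*v - 12*d^2*v^3 + 16*d*v^4 - 12*d*v^3 + 16*v^4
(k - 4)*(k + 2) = k^2 - 2*k - 8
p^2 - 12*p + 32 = (p - 8)*(p - 4)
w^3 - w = w*(w - 1)*(w + 1)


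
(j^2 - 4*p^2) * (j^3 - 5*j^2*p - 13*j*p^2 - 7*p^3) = j^5 - 5*j^4*p - 17*j^3*p^2 + 13*j^2*p^3 + 52*j*p^4 + 28*p^5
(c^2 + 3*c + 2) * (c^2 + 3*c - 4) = c^4 + 6*c^3 + 7*c^2 - 6*c - 8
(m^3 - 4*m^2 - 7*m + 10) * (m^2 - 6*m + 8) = m^5 - 10*m^4 + 25*m^3 + 20*m^2 - 116*m + 80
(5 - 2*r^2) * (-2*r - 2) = 4*r^3 + 4*r^2 - 10*r - 10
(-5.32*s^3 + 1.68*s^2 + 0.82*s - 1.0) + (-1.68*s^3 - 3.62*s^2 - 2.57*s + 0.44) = -7.0*s^3 - 1.94*s^2 - 1.75*s - 0.56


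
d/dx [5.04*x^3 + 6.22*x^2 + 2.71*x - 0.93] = 15.12*x^2 + 12.44*x + 2.71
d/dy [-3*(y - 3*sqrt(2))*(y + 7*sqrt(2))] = -6*y - 12*sqrt(2)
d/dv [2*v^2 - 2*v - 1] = 4*v - 2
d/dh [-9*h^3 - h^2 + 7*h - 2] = -27*h^2 - 2*h + 7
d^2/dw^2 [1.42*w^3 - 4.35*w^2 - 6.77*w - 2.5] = 8.52*w - 8.7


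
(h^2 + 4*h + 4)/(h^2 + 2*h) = (h + 2)/h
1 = 1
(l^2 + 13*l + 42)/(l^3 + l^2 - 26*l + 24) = (l + 7)/(l^2 - 5*l + 4)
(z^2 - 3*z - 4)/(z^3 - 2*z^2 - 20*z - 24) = (-z^2 + 3*z + 4)/(-z^3 + 2*z^2 + 20*z + 24)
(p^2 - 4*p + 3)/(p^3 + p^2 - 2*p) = (p - 3)/(p*(p + 2))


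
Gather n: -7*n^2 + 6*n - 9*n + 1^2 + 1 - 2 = -7*n^2 - 3*n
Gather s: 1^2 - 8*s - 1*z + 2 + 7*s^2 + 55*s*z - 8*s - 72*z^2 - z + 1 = 7*s^2 + s*(55*z - 16) - 72*z^2 - 2*z + 4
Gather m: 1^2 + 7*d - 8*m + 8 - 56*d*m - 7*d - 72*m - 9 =m*(-56*d - 80)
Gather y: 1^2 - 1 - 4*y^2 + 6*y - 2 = -4*y^2 + 6*y - 2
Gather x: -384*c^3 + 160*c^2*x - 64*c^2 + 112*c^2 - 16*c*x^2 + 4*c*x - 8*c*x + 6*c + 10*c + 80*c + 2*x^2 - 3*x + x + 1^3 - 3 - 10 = -384*c^3 + 48*c^2 + 96*c + x^2*(2 - 16*c) + x*(160*c^2 - 4*c - 2) - 12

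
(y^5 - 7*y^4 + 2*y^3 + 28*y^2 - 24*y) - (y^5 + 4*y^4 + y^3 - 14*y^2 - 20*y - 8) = -11*y^4 + y^3 + 42*y^2 - 4*y + 8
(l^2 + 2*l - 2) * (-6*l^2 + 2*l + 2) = -6*l^4 - 10*l^3 + 18*l^2 - 4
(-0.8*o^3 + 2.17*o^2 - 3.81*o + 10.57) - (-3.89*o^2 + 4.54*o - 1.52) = -0.8*o^3 + 6.06*o^2 - 8.35*o + 12.09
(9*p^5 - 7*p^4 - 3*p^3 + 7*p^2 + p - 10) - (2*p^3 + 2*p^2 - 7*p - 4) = 9*p^5 - 7*p^4 - 5*p^3 + 5*p^2 + 8*p - 6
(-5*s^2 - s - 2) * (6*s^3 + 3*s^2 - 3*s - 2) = -30*s^5 - 21*s^4 + 7*s^2 + 8*s + 4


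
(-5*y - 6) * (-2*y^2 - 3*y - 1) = 10*y^3 + 27*y^2 + 23*y + 6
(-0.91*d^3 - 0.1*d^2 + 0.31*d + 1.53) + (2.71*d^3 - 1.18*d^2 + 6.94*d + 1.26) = 1.8*d^3 - 1.28*d^2 + 7.25*d + 2.79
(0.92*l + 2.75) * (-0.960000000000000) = -0.8832*l - 2.64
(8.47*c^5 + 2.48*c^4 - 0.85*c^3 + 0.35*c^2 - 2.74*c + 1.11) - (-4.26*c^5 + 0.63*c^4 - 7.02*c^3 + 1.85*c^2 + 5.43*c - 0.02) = 12.73*c^5 + 1.85*c^4 + 6.17*c^3 - 1.5*c^2 - 8.17*c + 1.13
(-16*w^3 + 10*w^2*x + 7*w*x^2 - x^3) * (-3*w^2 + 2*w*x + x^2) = 48*w^5 - 62*w^4*x - 17*w^3*x^2 + 27*w^2*x^3 + 5*w*x^4 - x^5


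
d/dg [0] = 0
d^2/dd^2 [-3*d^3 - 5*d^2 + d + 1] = -18*d - 10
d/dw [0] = 0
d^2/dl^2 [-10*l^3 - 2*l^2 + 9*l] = -60*l - 4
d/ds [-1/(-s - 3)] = -1/(s + 3)^2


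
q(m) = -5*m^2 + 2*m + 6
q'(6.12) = -59.20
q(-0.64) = 2.67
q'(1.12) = -9.20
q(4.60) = -90.60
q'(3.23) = -30.30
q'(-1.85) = 20.50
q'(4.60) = -44.00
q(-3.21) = -51.94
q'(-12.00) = 122.00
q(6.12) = -169.03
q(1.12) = 1.97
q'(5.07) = -48.70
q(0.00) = 6.00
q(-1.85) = -14.81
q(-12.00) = -738.00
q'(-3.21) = 34.10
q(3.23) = -39.70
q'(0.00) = 2.00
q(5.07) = -112.38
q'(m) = 2 - 10*m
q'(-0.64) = 8.40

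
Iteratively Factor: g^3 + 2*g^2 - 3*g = (g - 1)*(g^2 + 3*g) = (g - 1)*(g + 3)*(g)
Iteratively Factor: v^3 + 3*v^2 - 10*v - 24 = (v - 3)*(v^2 + 6*v + 8) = (v - 3)*(v + 2)*(v + 4)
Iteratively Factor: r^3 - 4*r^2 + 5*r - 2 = (r - 2)*(r^2 - 2*r + 1) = (r - 2)*(r - 1)*(r - 1)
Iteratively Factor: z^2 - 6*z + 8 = (z - 2)*(z - 4)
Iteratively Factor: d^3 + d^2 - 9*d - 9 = (d + 1)*(d^2 - 9) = (d - 3)*(d + 1)*(d + 3)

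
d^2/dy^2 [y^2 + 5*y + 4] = 2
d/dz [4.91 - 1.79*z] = -1.79000000000000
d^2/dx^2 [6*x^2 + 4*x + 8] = 12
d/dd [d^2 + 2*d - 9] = 2*d + 2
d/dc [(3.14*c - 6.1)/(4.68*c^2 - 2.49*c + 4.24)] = (-14.6952*c^2 + 57.096*c - 1.8754)/(21.9024*c^4 - 23.3064*c^3 + 45.8865*c^2 - 21.1152*c + 17.9776)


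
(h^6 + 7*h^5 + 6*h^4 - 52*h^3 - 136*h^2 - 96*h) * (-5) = -5*h^6 - 35*h^5 - 30*h^4 + 260*h^3 + 680*h^2 + 480*h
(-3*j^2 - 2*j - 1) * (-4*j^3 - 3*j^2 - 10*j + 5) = 12*j^5 + 17*j^4 + 40*j^3 + 8*j^2 - 5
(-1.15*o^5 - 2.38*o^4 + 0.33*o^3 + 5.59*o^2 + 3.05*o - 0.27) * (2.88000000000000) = -3.312*o^5 - 6.8544*o^4 + 0.9504*o^3 + 16.0992*o^2 + 8.784*o - 0.7776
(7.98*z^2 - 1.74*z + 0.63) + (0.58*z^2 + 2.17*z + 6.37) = 8.56*z^2 + 0.43*z + 7.0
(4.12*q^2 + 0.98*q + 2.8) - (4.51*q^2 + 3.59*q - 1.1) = -0.39*q^2 - 2.61*q + 3.9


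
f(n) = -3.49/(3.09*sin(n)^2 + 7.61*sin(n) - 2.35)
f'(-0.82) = 0.19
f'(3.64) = -0.51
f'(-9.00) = -0.65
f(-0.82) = 0.56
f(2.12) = -0.55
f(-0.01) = 1.44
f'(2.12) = -0.57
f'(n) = -3.49*(-6.18*sin(n)*cos(n) - 7.61*cos(n))/(3.09*sin(n)^2 + 7.61*sin(n) - 2.35)^2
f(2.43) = -0.89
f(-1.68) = 0.51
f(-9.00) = 0.70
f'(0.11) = 13.17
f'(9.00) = -18.79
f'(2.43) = -1.99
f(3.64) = 0.66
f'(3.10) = -6.67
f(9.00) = -2.66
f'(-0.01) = 4.48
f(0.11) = 2.36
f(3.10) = 1.72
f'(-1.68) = -0.01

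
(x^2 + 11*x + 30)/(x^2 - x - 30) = (x + 6)/(x - 6)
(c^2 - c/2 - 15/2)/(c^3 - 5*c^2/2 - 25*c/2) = (c - 3)/(c*(c - 5))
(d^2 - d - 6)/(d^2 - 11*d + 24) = (d + 2)/(d - 8)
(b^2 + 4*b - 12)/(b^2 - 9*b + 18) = (b^2 + 4*b - 12)/(b^2 - 9*b + 18)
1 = 1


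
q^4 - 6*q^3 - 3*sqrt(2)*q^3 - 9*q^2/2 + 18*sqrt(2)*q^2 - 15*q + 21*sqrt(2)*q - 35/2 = (q - 7)*(q + 1)*(q - 5*sqrt(2)/2)*(q - sqrt(2)/2)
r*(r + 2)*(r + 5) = r^3 + 7*r^2 + 10*r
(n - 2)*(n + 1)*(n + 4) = n^3 + 3*n^2 - 6*n - 8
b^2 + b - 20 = (b - 4)*(b + 5)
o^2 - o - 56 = (o - 8)*(o + 7)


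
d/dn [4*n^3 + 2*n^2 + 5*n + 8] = 12*n^2 + 4*n + 5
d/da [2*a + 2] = 2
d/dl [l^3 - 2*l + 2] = 3*l^2 - 2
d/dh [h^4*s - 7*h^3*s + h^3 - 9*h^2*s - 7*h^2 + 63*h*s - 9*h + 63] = 4*h^3*s - 21*h^2*s + 3*h^2 - 18*h*s - 14*h + 63*s - 9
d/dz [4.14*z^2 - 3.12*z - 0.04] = 8.28*z - 3.12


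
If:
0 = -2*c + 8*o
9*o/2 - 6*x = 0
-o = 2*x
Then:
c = 0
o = 0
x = 0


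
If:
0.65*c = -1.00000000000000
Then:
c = -1.54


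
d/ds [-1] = 0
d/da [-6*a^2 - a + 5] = -12*a - 1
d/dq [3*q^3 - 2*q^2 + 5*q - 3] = 9*q^2 - 4*q + 5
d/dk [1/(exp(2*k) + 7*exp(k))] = (-2*exp(k) - 7)*exp(-k)/(exp(k) + 7)^2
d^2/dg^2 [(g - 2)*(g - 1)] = 2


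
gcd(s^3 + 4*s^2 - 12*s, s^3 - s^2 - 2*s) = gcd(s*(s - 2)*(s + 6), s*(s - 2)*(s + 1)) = s^2 - 2*s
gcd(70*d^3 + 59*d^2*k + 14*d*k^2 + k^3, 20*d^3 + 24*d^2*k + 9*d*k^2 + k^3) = 10*d^2 + 7*d*k + k^2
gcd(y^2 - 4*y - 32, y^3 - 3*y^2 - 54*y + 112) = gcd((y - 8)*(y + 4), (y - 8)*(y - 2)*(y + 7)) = y - 8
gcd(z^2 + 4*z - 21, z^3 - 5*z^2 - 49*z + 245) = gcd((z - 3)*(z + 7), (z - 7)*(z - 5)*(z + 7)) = z + 7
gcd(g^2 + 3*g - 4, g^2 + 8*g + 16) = g + 4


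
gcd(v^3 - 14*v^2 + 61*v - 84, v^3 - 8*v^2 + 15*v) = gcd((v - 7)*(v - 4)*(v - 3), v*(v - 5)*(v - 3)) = v - 3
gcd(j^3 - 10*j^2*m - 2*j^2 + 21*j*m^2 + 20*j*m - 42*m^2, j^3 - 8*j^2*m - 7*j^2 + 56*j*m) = 1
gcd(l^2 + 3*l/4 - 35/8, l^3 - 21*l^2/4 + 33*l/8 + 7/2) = l - 7/4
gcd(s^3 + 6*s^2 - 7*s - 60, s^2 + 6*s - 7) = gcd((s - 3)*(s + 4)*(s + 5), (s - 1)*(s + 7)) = 1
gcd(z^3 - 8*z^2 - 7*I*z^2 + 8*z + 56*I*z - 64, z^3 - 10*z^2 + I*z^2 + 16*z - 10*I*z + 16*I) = z^2 + z*(-8 + I) - 8*I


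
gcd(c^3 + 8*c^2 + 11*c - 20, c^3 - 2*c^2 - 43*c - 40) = c + 5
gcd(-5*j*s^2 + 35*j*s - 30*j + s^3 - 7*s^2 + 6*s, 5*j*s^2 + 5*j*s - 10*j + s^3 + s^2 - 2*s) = s - 1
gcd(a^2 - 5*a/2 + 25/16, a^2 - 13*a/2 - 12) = 1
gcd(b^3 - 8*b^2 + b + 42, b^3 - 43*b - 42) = b - 7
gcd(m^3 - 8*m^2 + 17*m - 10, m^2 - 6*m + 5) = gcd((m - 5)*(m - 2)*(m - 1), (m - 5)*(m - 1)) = m^2 - 6*m + 5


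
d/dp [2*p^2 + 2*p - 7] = 4*p + 2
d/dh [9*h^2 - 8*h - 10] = 18*h - 8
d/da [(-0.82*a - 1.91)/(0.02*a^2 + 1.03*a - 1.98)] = (0.0164*a^2 + 0.0764*a + 3.5909)/(0.0004*a^4 + 0.0412*a^3 + 0.9817*a^2 - 4.0788*a + 3.9204)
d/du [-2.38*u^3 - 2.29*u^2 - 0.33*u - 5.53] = -7.14*u^2 - 4.58*u - 0.33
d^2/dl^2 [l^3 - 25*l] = 6*l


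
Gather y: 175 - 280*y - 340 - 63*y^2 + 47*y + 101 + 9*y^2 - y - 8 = -54*y^2 - 234*y - 72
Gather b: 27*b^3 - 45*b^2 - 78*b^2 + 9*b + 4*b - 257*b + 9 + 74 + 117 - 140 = 27*b^3 - 123*b^2 - 244*b + 60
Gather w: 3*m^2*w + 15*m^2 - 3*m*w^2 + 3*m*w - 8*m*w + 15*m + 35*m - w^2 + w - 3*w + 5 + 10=15*m^2 + 50*m + w^2*(-3*m - 1) + w*(3*m^2 - 5*m - 2) + 15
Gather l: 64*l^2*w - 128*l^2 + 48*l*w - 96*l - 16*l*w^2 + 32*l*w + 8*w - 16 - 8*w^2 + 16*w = l^2*(64*w - 128) + l*(-16*w^2 + 80*w - 96) - 8*w^2 + 24*w - 16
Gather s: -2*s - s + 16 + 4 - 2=18 - 3*s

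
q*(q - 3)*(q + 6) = q^3 + 3*q^2 - 18*q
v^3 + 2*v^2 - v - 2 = (v - 1)*(v + 1)*(v + 2)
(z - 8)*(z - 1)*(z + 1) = z^3 - 8*z^2 - z + 8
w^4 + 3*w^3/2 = w^3*(w + 3/2)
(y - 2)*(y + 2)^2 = y^3 + 2*y^2 - 4*y - 8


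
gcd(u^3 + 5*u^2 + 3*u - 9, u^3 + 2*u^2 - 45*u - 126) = u + 3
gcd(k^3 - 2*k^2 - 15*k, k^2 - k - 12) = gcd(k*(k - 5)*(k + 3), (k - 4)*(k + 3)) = k + 3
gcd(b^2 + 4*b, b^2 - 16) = b + 4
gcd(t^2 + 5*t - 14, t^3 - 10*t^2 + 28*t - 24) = t - 2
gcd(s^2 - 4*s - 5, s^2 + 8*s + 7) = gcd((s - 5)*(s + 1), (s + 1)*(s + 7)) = s + 1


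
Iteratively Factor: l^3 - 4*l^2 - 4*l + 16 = (l - 4)*(l^2 - 4) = (l - 4)*(l + 2)*(l - 2)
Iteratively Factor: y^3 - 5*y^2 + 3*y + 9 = (y + 1)*(y^2 - 6*y + 9) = (y - 3)*(y + 1)*(y - 3)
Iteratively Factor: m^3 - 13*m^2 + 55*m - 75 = (m - 5)*(m^2 - 8*m + 15) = (m - 5)*(m - 3)*(m - 5)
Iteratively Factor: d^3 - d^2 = (d)*(d^2 - d) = d*(d - 1)*(d)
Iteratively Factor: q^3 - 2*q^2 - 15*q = (q)*(q^2 - 2*q - 15) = q*(q + 3)*(q - 5)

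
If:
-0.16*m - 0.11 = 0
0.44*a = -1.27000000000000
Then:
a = -2.89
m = -0.69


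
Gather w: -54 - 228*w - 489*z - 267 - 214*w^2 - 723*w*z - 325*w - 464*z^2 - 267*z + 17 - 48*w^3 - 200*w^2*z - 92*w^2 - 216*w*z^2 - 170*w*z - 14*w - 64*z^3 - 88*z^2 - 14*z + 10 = -48*w^3 + w^2*(-200*z - 306) + w*(-216*z^2 - 893*z - 567) - 64*z^3 - 552*z^2 - 770*z - 294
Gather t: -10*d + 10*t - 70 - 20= -10*d + 10*t - 90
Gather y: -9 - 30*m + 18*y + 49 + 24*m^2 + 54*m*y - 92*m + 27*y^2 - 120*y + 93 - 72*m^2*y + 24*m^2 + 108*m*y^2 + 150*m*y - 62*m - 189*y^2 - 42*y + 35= 48*m^2 - 184*m + y^2*(108*m - 162) + y*(-72*m^2 + 204*m - 144) + 168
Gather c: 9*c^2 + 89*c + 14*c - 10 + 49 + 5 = 9*c^2 + 103*c + 44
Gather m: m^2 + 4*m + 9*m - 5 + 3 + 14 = m^2 + 13*m + 12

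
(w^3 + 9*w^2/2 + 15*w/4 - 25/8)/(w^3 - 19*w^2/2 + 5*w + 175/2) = (w^2 + 2*w - 5/4)/(w^2 - 12*w + 35)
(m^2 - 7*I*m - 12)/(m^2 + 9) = (m - 4*I)/(m + 3*I)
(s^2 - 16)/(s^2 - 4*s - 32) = (s - 4)/(s - 8)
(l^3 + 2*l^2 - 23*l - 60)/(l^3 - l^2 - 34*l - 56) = (l^2 - 2*l - 15)/(l^2 - 5*l - 14)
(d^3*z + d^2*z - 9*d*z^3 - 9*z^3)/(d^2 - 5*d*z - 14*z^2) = z*(-d^3 - d^2 + 9*d*z^2 + 9*z^2)/(-d^2 + 5*d*z + 14*z^2)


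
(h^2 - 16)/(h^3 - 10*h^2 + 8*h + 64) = (h + 4)/(h^2 - 6*h - 16)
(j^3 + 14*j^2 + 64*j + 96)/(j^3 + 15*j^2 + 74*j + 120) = (j + 4)/(j + 5)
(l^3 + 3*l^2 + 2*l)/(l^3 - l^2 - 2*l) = (l + 2)/(l - 2)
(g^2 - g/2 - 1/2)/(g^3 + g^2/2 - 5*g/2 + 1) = (2*g + 1)/(2*g^2 + 3*g - 2)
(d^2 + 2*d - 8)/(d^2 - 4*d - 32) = (d - 2)/(d - 8)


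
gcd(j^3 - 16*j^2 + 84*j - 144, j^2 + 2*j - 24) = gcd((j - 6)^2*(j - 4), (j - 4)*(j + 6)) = j - 4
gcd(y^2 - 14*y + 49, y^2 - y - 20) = 1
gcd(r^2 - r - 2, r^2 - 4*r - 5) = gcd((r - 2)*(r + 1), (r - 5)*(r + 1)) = r + 1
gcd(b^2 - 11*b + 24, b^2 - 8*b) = b - 8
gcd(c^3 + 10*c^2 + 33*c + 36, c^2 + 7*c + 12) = c^2 + 7*c + 12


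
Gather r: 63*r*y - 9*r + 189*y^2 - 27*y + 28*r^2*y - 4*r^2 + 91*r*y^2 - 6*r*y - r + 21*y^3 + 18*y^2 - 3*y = r^2*(28*y - 4) + r*(91*y^2 + 57*y - 10) + 21*y^3 + 207*y^2 - 30*y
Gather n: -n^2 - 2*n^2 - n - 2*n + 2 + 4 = -3*n^2 - 3*n + 6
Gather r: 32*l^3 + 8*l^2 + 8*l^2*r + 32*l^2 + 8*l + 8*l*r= 32*l^3 + 40*l^2 + 8*l + r*(8*l^2 + 8*l)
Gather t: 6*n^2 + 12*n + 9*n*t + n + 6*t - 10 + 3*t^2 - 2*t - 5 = 6*n^2 + 13*n + 3*t^2 + t*(9*n + 4) - 15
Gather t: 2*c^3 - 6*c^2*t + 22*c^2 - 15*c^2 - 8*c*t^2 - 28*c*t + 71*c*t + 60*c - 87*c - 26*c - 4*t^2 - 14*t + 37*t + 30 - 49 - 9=2*c^3 + 7*c^2 - 53*c + t^2*(-8*c - 4) + t*(-6*c^2 + 43*c + 23) - 28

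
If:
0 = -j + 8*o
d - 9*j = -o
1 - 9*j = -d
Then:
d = 71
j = 8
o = 1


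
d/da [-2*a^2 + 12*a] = 12 - 4*a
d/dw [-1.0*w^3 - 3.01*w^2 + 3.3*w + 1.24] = -3.0*w^2 - 6.02*w + 3.3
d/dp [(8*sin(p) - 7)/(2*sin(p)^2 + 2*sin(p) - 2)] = (-8*sin(p)^2 + 14*sin(p) - 1)*cos(p)/(2*(sin(p) - cos(p)^2)^2)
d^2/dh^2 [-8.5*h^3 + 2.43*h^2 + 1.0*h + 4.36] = 4.86 - 51.0*h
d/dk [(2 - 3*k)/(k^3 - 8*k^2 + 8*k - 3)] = (6*k^3 - 30*k^2 + 32*k - 7)/(k^6 - 16*k^5 + 80*k^4 - 134*k^3 + 112*k^2 - 48*k + 9)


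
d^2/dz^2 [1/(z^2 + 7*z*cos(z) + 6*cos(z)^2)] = ((z^2 + 7*z*cos(z) + 6*cos(z)^2)*(7*z*cos(z) - 24*sin(z)^2 + 14*sin(z) + 10) + 2*(7*z*sin(z) - 2*z + 6*sin(2*z) - 7*cos(z))^2)/((z + cos(z))^3*(z + 6*cos(z))^3)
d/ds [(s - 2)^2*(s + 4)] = 3*s^2 - 12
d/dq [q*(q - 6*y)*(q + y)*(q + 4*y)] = 4*q^3 - 3*q^2*y - 52*q*y^2 - 24*y^3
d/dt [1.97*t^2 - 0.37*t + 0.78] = 3.94*t - 0.37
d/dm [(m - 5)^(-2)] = -2/(m - 5)^3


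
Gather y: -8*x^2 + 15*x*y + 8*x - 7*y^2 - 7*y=-8*x^2 + 8*x - 7*y^2 + y*(15*x - 7)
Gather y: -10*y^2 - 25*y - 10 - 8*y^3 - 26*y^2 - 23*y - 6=-8*y^3 - 36*y^2 - 48*y - 16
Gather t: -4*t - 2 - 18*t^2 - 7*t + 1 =-18*t^2 - 11*t - 1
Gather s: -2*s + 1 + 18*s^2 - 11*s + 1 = 18*s^2 - 13*s + 2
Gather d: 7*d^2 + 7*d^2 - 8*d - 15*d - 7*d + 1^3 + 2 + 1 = 14*d^2 - 30*d + 4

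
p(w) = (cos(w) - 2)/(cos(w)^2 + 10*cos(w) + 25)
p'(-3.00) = 0.02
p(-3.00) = -0.19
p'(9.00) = -0.06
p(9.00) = -0.17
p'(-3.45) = -0.05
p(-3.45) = -0.18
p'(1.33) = -0.06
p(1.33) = -0.06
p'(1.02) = -0.04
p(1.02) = -0.05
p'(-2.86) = 0.04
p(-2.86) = -0.18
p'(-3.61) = -0.06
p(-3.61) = -0.17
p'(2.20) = -0.09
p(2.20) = -0.13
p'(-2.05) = 0.09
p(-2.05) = -0.12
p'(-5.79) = -0.02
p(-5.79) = -0.03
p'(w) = (2*sin(w)*cos(w) + 10*sin(w))*(cos(w) - 2)/(cos(w)^2 + 10*cos(w) + 25)^2 - sin(w)/(cos(w)^2 + 10*cos(w) + 25) = (cos(w) - 9)*sin(w)/(cos(w) + 5)^3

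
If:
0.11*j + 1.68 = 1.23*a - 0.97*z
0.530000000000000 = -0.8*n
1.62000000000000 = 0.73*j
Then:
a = 0.788617886178862*z + 1.5643167390578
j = 2.22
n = -0.66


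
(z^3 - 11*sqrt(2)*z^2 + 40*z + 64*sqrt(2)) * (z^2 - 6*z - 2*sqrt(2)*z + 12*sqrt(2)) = z^5 - 13*sqrt(2)*z^4 - 6*z^4 + 84*z^3 + 78*sqrt(2)*z^3 - 504*z^2 - 16*sqrt(2)*z^2 - 256*z + 96*sqrt(2)*z + 1536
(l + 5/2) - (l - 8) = 21/2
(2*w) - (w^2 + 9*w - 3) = -w^2 - 7*w + 3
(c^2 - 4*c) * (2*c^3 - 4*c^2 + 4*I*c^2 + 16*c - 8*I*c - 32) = 2*c^5 - 12*c^4 + 4*I*c^4 + 32*c^3 - 24*I*c^3 - 96*c^2 + 32*I*c^2 + 128*c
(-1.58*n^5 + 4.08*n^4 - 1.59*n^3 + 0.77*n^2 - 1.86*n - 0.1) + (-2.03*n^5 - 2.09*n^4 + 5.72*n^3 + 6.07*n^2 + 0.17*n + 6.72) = -3.61*n^5 + 1.99*n^4 + 4.13*n^3 + 6.84*n^2 - 1.69*n + 6.62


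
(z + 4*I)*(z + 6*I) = z^2 + 10*I*z - 24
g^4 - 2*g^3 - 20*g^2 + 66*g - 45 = (g - 3)^2*(g - 1)*(g + 5)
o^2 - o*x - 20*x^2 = (o - 5*x)*(o + 4*x)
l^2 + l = l*(l + 1)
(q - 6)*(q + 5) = q^2 - q - 30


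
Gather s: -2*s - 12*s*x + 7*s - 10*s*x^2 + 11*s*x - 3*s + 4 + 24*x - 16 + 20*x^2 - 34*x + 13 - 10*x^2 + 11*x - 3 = s*(-10*x^2 - x + 2) + 10*x^2 + x - 2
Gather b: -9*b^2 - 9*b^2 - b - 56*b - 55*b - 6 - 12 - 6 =-18*b^2 - 112*b - 24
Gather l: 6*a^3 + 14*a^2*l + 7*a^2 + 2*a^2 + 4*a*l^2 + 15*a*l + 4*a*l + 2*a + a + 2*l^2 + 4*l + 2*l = 6*a^3 + 9*a^2 + 3*a + l^2*(4*a + 2) + l*(14*a^2 + 19*a + 6)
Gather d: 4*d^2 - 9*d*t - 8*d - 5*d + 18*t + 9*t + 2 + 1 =4*d^2 + d*(-9*t - 13) + 27*t + 3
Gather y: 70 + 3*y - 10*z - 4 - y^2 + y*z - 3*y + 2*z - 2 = -y^2 + y*z - 8*z + 64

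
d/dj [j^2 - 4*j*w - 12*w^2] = 2*j - 4*w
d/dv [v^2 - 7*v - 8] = 2*v - 7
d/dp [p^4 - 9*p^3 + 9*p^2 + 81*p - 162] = 4*p^3 - 27*p^2 + 18*p + 81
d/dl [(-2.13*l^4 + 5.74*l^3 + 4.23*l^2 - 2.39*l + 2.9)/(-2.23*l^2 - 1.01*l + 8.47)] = (9.4998*l^5 - 6.3463*l^4 - 83.7592*l^3 + 136.2514*l^2 + 84.5902*l - 17.3143)/(4.9729*l^4 + 4.5046*l^3 - 36.7561*l^2 - 17.1094*l + 71.7409)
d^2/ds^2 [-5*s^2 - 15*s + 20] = -10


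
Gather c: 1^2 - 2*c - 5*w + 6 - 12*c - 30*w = -14*c - 35*w + 7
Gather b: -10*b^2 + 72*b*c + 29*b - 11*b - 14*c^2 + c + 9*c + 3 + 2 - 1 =-10*b^2 + b*(72*c + 18) - 14*c^2 + 10*c + 4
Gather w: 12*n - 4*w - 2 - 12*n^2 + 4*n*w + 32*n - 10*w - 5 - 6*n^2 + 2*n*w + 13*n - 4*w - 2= -18*n^2 + 57*n + w*(6*n - 18) - 9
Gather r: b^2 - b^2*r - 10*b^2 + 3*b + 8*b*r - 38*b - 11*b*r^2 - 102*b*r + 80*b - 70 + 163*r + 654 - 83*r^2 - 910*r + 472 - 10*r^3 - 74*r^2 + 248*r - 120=-9*b^2 + 45*b - 10*r^3 + r^2*(-11*b - 157) + r*(-b^2 - 94*b - 499) + 936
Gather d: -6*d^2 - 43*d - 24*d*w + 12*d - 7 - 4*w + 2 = -6*d^2 + d*(-24*w - 31) - 4*w - 5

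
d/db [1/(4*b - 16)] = -1/(4*(b - 4)^2)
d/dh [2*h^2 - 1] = 4*h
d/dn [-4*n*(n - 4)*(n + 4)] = 64 - 12*n^2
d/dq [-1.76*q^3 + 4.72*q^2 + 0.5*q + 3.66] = -5.28*q^2 + 9.44*q + 0.5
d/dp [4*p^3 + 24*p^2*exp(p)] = 12*p*(2*p*exp(p) + p + 4*exp(p))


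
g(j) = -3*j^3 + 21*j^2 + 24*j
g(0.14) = 3.76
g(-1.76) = 39.16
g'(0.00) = 24.00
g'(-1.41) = -53.11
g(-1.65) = 31.05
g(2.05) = 111.61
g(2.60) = 151.63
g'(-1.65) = -69.80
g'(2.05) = 72.28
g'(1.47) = 66.29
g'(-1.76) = -77.80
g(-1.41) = 16.32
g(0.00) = 0.00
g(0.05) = 1.25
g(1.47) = 71.13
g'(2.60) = 72.36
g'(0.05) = 26.08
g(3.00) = 180.00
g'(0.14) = 29.70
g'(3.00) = 69.00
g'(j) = -9*j^2 + 42*j + 24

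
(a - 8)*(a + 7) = a^2 - a - 56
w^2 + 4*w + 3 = (w + 1)*(w + 3)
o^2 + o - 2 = (o - 1)*(o + 2)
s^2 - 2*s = s*(s - 2)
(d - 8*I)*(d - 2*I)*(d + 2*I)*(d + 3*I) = d^4 - 5*I*d^3 + 28*d^2 - 20*I*d + 96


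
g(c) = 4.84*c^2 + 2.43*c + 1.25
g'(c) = 9.68*c + 2.43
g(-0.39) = 1.04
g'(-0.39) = -1.35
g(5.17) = 143.18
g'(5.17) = 52.48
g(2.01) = 25.69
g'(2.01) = 21.89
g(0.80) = 6.29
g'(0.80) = 10.17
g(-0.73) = 2.06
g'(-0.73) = -4.64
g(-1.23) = 5.58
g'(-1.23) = -9.48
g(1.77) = 20.71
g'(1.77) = 19.56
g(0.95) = 7.93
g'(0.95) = 11.63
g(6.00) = 190.07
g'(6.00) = 60.51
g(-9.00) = 371.42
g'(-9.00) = -84.69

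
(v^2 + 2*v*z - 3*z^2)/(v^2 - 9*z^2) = (-v + z)/(-v + 3*z)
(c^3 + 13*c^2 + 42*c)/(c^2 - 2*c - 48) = c*(c + 7)/(c - 8)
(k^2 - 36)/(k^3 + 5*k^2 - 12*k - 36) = (k - 6)/(k^2 - k - 6)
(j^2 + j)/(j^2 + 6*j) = (j + 1)/(j + 6)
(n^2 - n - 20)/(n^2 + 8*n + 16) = (n - 5)/(n + 4)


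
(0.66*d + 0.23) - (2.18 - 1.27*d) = 1.93*d - 1.95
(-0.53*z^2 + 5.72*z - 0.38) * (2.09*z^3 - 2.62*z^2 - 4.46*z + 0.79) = -1.1077*z^5 + 13.3434*z^4 - 13.4168*z^3 - 24.9343*z^2 + 6.2136*z - 0.3002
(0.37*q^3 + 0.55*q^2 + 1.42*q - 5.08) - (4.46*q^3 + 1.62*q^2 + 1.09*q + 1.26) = -4.09*q^3 - 1.07*q^2 + 0.33*q - 6.34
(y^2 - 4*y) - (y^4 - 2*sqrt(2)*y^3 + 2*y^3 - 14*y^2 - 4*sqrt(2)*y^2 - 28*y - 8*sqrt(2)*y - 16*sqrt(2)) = -y^4 - 2*y^3 + 2*sqrt(2)*y^3 + 4*sqrt(2)*y^2 + 15*y^2 + 8*sqrt(2)*y + 24*y + 16*sqrt(2)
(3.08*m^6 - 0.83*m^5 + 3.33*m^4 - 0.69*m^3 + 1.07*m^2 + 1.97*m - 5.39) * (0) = 0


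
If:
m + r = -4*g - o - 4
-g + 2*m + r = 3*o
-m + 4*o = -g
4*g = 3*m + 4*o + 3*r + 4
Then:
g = -1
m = -33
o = -8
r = 41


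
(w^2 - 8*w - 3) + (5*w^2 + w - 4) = 6*w^2 - 7*w - 7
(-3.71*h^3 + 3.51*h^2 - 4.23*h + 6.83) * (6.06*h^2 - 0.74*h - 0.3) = -22.4826*h^5 + 24.016*h^4 - 27.1182*h^3 + 43.467*h^2 - 3.7852*h - 2.049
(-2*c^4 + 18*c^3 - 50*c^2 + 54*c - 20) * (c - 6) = -2*c^5 + 30*c^4 - 158*c^3 + 354*c^2 - 344*c + 120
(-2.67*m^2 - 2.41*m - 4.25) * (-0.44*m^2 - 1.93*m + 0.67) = 1.1748*m^4 + 6.2135*m^3 + 4.7324*m^2 + 6.5878*m - 2.8475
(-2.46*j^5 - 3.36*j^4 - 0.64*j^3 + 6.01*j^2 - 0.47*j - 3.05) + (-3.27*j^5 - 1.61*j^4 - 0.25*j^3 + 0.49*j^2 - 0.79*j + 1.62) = -5.73*j^5 - 4.97*j^4 - 0.89*j^3 + 6.5*j^2 - 1.26*j - 1.43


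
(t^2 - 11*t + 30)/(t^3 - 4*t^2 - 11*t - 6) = (t - 5)/(t^2 + 2*t + 1)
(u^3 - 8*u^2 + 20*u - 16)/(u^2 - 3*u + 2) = (u^2 - 6*u + 8)/(u - 1)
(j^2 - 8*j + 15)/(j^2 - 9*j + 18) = (j - 5)/(j - 6)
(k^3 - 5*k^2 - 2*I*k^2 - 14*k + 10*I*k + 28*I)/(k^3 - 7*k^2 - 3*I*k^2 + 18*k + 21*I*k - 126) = (k^2 + 2*k*(1 - I) - 4*I)/(k^2 - 3*I*k + 18)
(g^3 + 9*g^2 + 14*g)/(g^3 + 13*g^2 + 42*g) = (g + 2)/(g + 6)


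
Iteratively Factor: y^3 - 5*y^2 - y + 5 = (y - 5)*(y^2 - 1) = (y - 5)*(y - 1)*(y + 1)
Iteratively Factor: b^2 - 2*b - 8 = (b - 4)*(b + 2)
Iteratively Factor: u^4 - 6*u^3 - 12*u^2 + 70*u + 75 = (u - 5)*(u^3 - u^2 - 17*u - 15) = (u - 5)*(u + 3)*(u^2 - 4*u - 5) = (u - 5)^2*(u + 3)*(u + 1)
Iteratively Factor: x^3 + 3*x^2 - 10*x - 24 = (x - 3)*(x^2 + 6*x + 8) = (x - 3)*(x + 2)*(x + 4)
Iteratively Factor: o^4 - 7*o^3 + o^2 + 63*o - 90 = (o + 3)*(o^3 - 10*o^2 + 31*o - 30) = (o - 5)*(o + 3)*(o^2 - 5*o + 6) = (o - 5)*(o - 2)*(o + 3)*(o - 3)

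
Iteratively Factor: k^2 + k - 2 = (k - 1)*(k + 2)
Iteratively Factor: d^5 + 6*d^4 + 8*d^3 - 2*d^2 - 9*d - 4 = (d + 1)*(d^4 + 5*d^3 + 3*d^2 - 5*d - 4) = (d + 1)^2*(d^3 + 4*d^2 - d - 4) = (d - 1)*(d + 1)^2*(d^2 + 5*d + 4) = (d - 1)*(d + 1)^3*(d + 4)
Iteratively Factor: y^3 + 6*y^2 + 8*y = (y)*(y^2 + 6*y + 8) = y*(y + 4)*(y + 2)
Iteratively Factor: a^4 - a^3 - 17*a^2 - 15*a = (a + 1)*(a^3 - 2*a^2 - 15*a) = (a - 5)*(a + 1)*(a^2 + 3*a) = a*(a - 5)*(a + 1)*(a + 3)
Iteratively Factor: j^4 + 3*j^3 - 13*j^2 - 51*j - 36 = (j + 3)*(j^3 - 13*j - 12) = (j + 1)*(j + 3)*(j^2 - j - 12) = (j - 4)*(j + 1)*(j + 3)*(j + 3)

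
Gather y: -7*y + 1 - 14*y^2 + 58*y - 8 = -14*y^2 + 51*y - 7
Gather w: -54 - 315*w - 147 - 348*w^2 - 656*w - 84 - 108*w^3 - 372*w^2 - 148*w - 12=-108*w^3 - 720*w^2 - 1119*w - 297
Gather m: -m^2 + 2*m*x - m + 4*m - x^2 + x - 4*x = -m^2 + m*(2*x + 3) - x^2 - 3*x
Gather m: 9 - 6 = 3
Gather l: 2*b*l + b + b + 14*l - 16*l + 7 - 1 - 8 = 2*b + l*(2*b - 2) - 2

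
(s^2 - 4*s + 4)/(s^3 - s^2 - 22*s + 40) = (s - 2)/(s^2 + s - 20)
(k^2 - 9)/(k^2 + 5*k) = (k^2 - 9)/(k*(k + 5))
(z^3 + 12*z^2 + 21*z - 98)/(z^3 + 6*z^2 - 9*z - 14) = (z + 7)/(z + 1)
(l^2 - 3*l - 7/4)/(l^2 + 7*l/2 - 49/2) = (l + 1/2)/(l + 7)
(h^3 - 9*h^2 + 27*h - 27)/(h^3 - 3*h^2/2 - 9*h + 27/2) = 2*(h^2 - 6*h + 9)/(2*h^2 + 3*h - 9)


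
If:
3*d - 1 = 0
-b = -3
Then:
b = 3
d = 1/3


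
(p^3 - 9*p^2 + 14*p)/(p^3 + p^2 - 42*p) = (p^2 - 9*p + 14)/(p^2 + p - 42)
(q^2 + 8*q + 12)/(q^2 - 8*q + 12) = (q^2 + 8*q + 12)/(q^2 - 8*q + 12)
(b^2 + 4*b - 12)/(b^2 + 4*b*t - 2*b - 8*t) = (b + 6)/(b + 4*t)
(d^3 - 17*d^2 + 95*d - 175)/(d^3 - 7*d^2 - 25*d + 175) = (d - 5)/(d + 5)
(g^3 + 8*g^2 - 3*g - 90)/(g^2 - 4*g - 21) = (-g^3 - 8*g^2 + 3*g + 90)/(-g^2 + 4*g + 21)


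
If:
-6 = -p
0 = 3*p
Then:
No Solution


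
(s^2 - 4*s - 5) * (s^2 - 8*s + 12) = s^4 - 12*s^3 + 39*s^2 - 8*s - 60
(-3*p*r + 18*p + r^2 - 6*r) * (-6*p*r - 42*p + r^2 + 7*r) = 18*p^2*r^2 + 18*p^2*r - 756*p^2 - 9*p*r^3 - 9*p*r^2 + 378*p*r + r^4 + r^3 - 42*r^2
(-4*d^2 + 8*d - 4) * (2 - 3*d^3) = 12*d^5 - 24*d^4 + 12*d^3 - 8*d^2 + 16*d - 8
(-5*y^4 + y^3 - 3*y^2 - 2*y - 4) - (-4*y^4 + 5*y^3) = -y^4 - 4*y^3 - 3*y^2 - 2*y - 4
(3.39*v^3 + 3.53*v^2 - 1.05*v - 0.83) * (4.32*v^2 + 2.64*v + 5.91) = 14.6448*v^5 + 24.1992*v^4 + 24.8181*v^3 + 14.5047*v^2 - 8.3967*v - 4.9053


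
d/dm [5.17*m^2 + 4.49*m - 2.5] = 10.34*m + 4.49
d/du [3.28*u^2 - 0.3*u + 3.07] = 6.56*u - 0.3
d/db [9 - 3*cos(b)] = 3*sin(b)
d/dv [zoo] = 0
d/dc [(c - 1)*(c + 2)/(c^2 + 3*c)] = 2*(c^2 + 2*c + 3)/(c^2*(c^2 + 6*c + 9))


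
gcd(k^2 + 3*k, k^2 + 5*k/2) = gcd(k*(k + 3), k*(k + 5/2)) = k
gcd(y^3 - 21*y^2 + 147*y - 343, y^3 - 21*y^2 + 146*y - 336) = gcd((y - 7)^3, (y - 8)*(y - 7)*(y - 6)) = y - 7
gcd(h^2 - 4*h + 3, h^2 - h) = h - 1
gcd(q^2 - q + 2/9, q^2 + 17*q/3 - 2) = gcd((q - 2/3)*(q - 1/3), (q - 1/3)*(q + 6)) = q - 1/3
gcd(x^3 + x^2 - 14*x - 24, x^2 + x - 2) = x + 2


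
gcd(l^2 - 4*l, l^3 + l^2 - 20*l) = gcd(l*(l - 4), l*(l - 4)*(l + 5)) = l^2 - 4*l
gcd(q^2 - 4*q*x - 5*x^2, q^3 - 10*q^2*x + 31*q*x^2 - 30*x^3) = -q + 5*x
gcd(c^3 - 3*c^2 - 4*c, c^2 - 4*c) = c^2 - 4*c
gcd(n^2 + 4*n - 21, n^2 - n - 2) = 1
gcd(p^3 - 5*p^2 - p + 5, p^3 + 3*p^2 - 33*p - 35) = p^2 - 4*p - 5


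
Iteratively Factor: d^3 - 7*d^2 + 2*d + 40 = (d - 5)*(d^2 - 2*d - 8) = (d - 5)*(d + 2)*(d - 4)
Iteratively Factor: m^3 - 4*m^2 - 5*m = (m - 5)*(m^2 + m) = (m - 5)*(m + 1)*(m)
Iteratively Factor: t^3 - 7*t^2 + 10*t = (t)*(t^2 - 7*t + 10) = t*(t - 2)*(t - 5)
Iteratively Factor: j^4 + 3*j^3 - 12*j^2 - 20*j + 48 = (j + 4)*(j^3 - j^2 - 8*j + 12) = (j + 3)*(j + 4)*(j^2 - 4*j + 4) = (j - 2)*(j + 3)*(j + 4)*(j - 2)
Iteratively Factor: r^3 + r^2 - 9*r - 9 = (r + 3)*(r^2 - 2*r - 3) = (r - 3)*(r + 3)*(r + 1)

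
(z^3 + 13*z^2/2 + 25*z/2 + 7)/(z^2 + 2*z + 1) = (z^2 + 11*z/2 + 7)/(z + 1)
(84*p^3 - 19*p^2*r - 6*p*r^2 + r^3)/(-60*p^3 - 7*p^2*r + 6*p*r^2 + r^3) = (-7*p + r)/(5*p + r)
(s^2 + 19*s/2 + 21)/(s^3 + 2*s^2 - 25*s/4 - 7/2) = 2*(s + 6)/(2*s^2 - 3*s - 2)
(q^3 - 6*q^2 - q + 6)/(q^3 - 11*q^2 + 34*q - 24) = (q + 1)/(q - 4)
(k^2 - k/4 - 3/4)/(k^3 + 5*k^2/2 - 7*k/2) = (4*k + 3)/(2*k*(2*k + 7))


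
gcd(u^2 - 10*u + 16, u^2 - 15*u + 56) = u - 8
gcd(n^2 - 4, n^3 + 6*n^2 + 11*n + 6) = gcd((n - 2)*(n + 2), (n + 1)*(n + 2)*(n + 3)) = n + 2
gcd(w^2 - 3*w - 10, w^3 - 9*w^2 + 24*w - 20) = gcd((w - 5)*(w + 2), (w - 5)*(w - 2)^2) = w - 5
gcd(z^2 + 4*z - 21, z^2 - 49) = z + 7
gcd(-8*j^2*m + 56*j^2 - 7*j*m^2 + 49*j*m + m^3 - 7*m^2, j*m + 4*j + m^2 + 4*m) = j + m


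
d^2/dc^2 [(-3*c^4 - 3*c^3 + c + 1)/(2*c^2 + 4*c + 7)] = 2*(-12*c^6 - 72*c^5 - 270*c^4 - 674*c^3 - 1122*c^2 - 459*c - 26)/(8*c^6 + 48*c^5 + 180*c^4 + 400*c^3 + 630*c^2 + 588*c + 343)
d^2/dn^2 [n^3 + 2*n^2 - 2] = 6*n + 4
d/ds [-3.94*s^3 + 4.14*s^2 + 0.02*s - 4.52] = -11.82*s^2 + 8.28*s + 0.02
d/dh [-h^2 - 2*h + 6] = -2*h - 2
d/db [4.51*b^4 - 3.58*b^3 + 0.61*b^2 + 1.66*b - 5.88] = 18.04*b^3 - 10.74*b^2 + 1.22*b + 1.66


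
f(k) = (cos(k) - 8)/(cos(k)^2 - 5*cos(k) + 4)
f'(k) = (2*sin(k)*cos(k) - 5*sin(k))*(cos(k) - 8)/(cos(k)^2 - 5*cos(k) + 4)^2 - sin(k)/(cos(k)^2 - 5*cos(k) + 4)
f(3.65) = -0.97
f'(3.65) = -0.30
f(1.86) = -1.50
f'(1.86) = 1.28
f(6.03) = -72.75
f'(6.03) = -575.02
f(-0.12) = -324.02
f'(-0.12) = -5401.21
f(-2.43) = -1.05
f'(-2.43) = -0.45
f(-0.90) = -5.77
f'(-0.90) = -12.67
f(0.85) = -6.46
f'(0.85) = 15.07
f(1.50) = -2.17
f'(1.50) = 2.61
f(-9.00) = -0.95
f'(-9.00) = -0.24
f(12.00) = -14.52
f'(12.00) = -51.28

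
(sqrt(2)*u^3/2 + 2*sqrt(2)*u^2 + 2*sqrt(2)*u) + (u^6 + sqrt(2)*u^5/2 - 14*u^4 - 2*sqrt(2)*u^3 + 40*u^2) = u^6 + sqrt(2)*u^5/2 - 14*u^4 - 3*sqrt(2)*u^3/2 + 2*sqrt(2)*u^2 + 40*u^2 + 2*sqrt(2)*u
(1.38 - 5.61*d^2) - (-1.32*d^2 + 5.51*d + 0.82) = -4.29*d^2 - 5.51*d + 0.56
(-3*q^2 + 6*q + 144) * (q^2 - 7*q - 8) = -3*q^4 + 27*q^3 + 126*q^2 - 1056*q - 1152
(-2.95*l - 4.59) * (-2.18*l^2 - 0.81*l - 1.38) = 6.431*l^3 + 12.3957*l^2 + 7.7889*l + 6.3342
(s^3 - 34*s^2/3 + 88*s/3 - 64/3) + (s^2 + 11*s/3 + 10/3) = s^3 - 31*s^2/3 + 33*s - 18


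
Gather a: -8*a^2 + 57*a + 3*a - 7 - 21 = -8*a^2 + 60*a - 28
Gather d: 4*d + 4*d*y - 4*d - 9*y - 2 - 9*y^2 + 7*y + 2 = 4*d*y - 9*y^2 - 2*y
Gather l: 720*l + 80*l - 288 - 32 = 800*l - 320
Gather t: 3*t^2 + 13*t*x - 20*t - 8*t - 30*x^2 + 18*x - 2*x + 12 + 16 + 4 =3*t^2 + t*(13*x - 28) - 30*x^2 + 16*x + 32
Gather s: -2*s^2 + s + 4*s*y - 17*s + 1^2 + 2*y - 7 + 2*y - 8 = -2*s^2 + s*(4*y - 16) + 4*y - 14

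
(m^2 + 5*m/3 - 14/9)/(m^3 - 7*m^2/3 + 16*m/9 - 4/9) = (3*m + 7)/(3*m^2 - 5*m + 2)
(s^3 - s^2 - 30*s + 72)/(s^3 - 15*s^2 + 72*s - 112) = (s^2 + 3*s - 18)/(s^2 - 11*s + 28)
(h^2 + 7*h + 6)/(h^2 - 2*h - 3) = (h + 6)/(h - 3)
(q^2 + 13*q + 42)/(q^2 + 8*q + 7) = (q + 6)/(q + 1)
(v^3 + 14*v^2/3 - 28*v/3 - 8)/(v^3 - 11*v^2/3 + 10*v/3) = (3*v^2 + 20*v + 12)/(v*(3*v - 5))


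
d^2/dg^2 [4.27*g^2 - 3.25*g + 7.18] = 8.54000000000000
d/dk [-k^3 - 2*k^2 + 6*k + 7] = -3*k^2 - 4*k + 6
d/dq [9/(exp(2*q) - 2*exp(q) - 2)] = 18*(1 - exp(q))*exp(q)/(-exp(2*q) + 2*exp(q) + 2)^2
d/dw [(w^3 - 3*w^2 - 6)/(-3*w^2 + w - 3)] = (3*w*(2 - w)*(3*w^2 - w + 3) - (6*w - 1)*(-w^3 + 3*w^2 + 6))/(3*w^2 - w + 3)^2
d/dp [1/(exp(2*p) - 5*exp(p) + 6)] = (5 - 2*exp(p))*exp(p)/(exp(2*p) - 5*exp(p) + 6)^2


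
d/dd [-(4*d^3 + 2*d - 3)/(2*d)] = -4*d - 3/(2*d^2)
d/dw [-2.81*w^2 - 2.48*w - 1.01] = -5.62*w - 2.48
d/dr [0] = 0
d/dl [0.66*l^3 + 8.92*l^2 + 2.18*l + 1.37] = 1.98*l^2 + 17.84*l + 2.18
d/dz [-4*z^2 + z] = 1 - 8*z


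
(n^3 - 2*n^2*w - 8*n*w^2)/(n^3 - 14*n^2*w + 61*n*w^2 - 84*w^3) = n*(n + 2*w)/(n^2 - 10*n*w + 21*w^2)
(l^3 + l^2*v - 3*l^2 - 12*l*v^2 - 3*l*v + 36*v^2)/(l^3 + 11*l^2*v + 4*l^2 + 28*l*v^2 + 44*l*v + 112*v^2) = (l^2 - 3*l*v - 3*l + 9*v)/(l^2 + 7*l*v + 4*l + 28*v)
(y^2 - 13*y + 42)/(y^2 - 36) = (y - 7)/(y + 6)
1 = 1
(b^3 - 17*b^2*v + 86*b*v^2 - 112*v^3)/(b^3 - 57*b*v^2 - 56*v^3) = (b^2 - 9*b*v + 14*v^2)/(b^2 + 8*b*v + 7*v^2)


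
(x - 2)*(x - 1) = x^2 - 3*x + 2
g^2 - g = g*(g - 1)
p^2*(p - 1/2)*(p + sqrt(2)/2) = p^4 - p^3/2 + sqrt(2)*p^3/2 - sqrt(2)*p^2/4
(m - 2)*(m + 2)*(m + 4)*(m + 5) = m^4 + 9*m^3 + 16*m^2 - 36*m - 80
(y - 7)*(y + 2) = y^2 - 5*y - 14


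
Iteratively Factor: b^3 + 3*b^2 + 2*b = (b + 2)*(b^2 + b) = b*(b + 2)*(b + 1)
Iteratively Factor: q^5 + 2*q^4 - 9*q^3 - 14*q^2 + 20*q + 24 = (q - 2)*(q^4 + 4*q^3 - q^2 - 16*q - 12) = (q - 2)^2*(q^3 + 6*q^2 + 11*q + 6) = (q - 2)^2*(q + 1)*(q^2 + 5*q + 6) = (q - 2)^2*(q + 1)*(q + 2)*(q + 3)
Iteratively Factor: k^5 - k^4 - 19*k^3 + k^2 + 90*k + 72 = (k - 4)*(k^4 + 3*k^3 - 7*k^2 - 27*k - 18) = (k - 4)*(k + 3)*(k^3 - 7*k - 6) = (k - 4)*(k + 2)*(k + 3)*(k^2 - 2*k - 3) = (k - 4)*(k + 1)*(k + 2)*(k + 3)*(k - 3)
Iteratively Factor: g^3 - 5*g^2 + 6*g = (g - 2)*(g^2 - 3*g) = g*(g - 2)*(g - 3)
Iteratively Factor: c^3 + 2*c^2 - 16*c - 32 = (c + 4)*(c^2 - 2*c - 8) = (c + 2)*(c + 4)*(c - 4)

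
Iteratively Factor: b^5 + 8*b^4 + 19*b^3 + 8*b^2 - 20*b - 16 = (b - 1)*(b^4 + 9*b^3 + 28*b^2 + 36*b + 16) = (b - 1)*(b + 4)*(b^3 + 5*b^2 + 8*b + 4) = (b - 1)*(b + 1)*(b + 4)*(b^2 + 4*b + 4) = (b - 1)*(b + 1)*(b + 2)*(b + 4)*(b + 2)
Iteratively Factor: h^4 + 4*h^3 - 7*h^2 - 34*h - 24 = (h - 3)*(h^3 + 7*h^2 + 14*h + 8) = (h - 3)*(h + 2)*(h^2 + 5*h + 4) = (h - 3)*(h + 1)*(h + 2)*(h + 4)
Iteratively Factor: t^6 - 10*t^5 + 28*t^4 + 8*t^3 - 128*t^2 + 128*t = (t - 4)*(t^5 - 6*t^4 + 4*t^3 + 24*t^2 - 32*t) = (t - 4)*(t + 2)*(t^4 - 8*t^3 + 20*t^2 - 16*t) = t*(t - 4)*(t + 2)*(t^3 - 8*t^2 + 20*t - 16) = t*(t - 4)^2*(t + 2)*(t^2 - 4*t + 4) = t*(t - 4)^2*(t - 2)*(t + 2)*(t - 2)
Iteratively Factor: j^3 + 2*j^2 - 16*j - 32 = (j + 4)*(j^2 - 2*j - 8) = (j + 2)*(j + 4)*(j - 4)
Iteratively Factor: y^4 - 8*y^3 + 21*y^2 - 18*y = (y - 2)*(y^3 - 6*y^2 + 9*y) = y*(y - 2)*(y^2 - 6*y + 9) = y*(y - 3)*(y - 2)*(y - 3)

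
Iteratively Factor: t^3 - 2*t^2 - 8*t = (t - 4)*(t^2 + 2*t) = (t - 4)*(t + 2)*(t)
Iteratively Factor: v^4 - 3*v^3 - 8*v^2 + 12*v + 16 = (v + 2)*(v^3 - 5*v^2 + 2*v + 8) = (v - 4)*(v + 2)*(v^2 - v - 2) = (v - 4)*(v + 1)*(v + 2)*(v - 2)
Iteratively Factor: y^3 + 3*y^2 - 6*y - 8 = (y - 2)*(y^2 + 5*y + 4) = (y - 2)*(y + 4)*(y + 1)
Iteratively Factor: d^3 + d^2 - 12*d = (d + 4)*(d^2 - 3*d) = (d - 3)*(d + 4)*(d)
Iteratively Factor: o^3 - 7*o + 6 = (o - 2)*(o^2 + 2*o - 3) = (o - 2)*(o + 3)*(o - 1)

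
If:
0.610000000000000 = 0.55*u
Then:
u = 1.11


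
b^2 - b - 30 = (b - 6)*(b + 5)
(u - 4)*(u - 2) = u^2 - 6*u + 8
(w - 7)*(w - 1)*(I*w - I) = I*w^3 - 9*I*w^2 + 15*I*w - 7*I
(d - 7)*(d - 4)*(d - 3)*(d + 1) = d^4 - 13*d^3 + 47*d^2 - 23*d - 84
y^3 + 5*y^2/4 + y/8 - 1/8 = (y - 1/4)*(y + 1/2)*(y + 1)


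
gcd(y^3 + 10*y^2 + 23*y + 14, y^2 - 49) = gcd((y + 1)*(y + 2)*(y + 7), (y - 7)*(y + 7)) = y + 7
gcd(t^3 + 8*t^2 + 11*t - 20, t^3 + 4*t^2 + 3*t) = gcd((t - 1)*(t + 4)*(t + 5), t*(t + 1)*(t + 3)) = 1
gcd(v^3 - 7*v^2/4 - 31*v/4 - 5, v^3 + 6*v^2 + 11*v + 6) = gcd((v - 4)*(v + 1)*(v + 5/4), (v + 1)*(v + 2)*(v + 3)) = v + 1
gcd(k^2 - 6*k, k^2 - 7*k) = k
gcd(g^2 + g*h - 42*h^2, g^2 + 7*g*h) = g + 7*h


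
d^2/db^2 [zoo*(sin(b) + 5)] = zoo*sin(b)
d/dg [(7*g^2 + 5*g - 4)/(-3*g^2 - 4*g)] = (-13*g^2 - 24*g - 16)/(g^2*(9*g^2 + 24*g + 16))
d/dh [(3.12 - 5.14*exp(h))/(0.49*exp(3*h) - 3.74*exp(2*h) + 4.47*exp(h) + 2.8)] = (5.0372*exp(3*h) - 23.81*exp(2*h) + 23.3376*exp(h) - 28.3384)*exp(h)/(0.2401*exp(6*h) - 3.6652*exp(5*h) + 18.3682*exp(4*h) - 30.6916*exp(3*h) - 0.963100000000001*exp(2*h) + 25.032*exp(h) + 7.84)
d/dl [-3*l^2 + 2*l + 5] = 2 - 6*l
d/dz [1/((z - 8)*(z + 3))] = (5 - 2*z)/(z^4 - 10*z^3 - 23*z^2 + 240*z + 576)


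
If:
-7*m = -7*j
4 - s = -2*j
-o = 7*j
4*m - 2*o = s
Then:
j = 1/4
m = 1/4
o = -7/4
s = 9/2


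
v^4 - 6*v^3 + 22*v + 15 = (v - 5)*(v - 3)*(v + 1)^2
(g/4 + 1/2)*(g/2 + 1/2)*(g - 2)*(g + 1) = g^4/8 + g^3/4 - 3*g^2/8 - g - 1/2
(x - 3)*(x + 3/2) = x^2 - 3*x/2 - 9/2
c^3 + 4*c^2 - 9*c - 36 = (c - 3)*(c + 3)*(c + 4)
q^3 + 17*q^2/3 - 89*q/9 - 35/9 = (q - 5/3)*(q + 1/3)*(q + 7)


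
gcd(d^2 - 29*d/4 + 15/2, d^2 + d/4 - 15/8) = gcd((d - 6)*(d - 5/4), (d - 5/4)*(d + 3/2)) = d - 5/4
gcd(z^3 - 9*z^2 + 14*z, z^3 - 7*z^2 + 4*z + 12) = z - 2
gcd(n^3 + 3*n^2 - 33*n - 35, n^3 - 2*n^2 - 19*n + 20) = n - 5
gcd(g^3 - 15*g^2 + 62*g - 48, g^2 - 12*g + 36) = g - 6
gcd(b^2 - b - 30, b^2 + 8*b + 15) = b + 5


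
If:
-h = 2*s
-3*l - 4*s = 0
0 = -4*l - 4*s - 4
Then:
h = -6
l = -4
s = 3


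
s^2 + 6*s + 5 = (s + 1)*(s + 5)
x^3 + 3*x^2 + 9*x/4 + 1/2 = (x + 1/2)^2*(x + 2)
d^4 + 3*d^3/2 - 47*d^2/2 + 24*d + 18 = (d - 3)*(d - 2)*(d + 1/2)*(d + 6)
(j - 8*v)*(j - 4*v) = j^2 - 12*j*v + 32*v^2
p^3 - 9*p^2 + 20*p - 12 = (p - 6)*(p - 2)*(p - 1)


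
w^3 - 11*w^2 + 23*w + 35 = (w - 7)*(w - 5)*(w + 1)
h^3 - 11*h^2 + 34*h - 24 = (h - 6)*(h - 4)*(h - 1)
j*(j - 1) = j^2 - j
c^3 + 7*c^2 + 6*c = c*(c + 1)*(c + 6)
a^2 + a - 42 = (a - 6)*(a + 7)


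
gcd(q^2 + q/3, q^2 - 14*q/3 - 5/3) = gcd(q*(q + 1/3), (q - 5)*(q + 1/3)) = q + 1/3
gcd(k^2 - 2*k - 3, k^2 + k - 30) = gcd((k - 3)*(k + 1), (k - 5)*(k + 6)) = 1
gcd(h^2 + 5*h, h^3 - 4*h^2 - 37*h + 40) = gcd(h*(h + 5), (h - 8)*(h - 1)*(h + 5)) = h + 5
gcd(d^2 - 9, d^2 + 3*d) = d + 3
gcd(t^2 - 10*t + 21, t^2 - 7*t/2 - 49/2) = t - 7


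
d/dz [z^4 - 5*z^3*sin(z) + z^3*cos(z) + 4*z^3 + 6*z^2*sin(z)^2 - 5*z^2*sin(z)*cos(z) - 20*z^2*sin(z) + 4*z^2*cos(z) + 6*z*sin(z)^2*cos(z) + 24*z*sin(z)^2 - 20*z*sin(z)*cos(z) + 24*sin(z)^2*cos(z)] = -z^3*sin(z) - 5*z^3*cos(z) + 4*z^3 - 19*z^2*sin(z) + 6*z^2*sin(2*z) - 17*z^2*cos(z) - 5*z^2*cos(2*z) + 12*z^2 - 83*z*sin(z)/2 + 19*z*sin(2*z) + 9*z*sin(3*z)/2 + 8*z*cos(z) - 26*z*cos(2*z) + 6*z - 6*sin(z) - 10*sin(2*z) + 18*sin(3*z) + 3*cos(z)/2 - 12*cos(2*z) - 3*cos(3*z)/2 + 12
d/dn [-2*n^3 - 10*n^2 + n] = -6*n^2 - 20*n + 1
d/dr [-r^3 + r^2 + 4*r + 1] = -3*r^2 + 2*r + 4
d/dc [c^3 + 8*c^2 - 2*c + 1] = 3*c^2 + 16*c - 2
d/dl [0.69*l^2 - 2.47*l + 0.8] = 1.38*l - 2.47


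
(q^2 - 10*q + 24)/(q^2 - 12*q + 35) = (q^2 - 10*q + 24)/(q^2 - 12*q + 35)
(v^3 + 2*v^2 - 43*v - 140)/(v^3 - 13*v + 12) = (v^2 - 2*v - 35)/(v^2 - 4*v + 3)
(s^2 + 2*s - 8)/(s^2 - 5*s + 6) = (s + 4)/(s - 3)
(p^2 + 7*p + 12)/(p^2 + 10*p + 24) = (p + 3)/(p + 6)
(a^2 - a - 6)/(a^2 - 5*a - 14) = (a - 3)/(a - 7)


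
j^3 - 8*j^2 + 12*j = j*(j - 6)*(j - 2)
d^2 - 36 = (d - 6)*(d + 6)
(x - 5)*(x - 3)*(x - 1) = x^3 - 9*x^2 + 23*x - 15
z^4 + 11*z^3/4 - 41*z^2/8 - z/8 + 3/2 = (z - 1)*(z - 3/4)*(z + 1/2)*(z + 4)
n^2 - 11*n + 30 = (n - 6)*(n - 5)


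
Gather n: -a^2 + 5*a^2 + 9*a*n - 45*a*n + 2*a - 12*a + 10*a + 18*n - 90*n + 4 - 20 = 4*a^2 + n*(-36*a - 72) - 16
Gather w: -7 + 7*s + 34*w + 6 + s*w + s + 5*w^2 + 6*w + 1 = 8*s + 5*w^2 + w*(s + 40)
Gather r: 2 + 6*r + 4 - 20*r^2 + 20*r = -20*r^2 + 26*r + 6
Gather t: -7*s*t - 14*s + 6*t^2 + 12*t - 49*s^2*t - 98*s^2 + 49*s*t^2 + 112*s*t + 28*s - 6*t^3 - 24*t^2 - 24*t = -98*s^2 + 14*s - 6*t^3 + t^2*(49*s - 18) + t*(-49*s^2 + 105*s - 12)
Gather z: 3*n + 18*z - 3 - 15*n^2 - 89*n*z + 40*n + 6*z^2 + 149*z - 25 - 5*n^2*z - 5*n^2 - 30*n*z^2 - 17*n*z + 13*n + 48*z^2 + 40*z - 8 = -20*n^2 + 56*n + z^2*(54 - 30*n) + z*(-5*n^2 - 106*n + 207) - 36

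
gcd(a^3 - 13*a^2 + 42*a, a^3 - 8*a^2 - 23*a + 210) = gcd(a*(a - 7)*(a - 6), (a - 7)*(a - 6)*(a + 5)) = a^2 - 13*a + 42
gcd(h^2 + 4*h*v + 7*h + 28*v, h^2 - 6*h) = 1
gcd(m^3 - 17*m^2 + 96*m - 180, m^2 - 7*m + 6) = m - 6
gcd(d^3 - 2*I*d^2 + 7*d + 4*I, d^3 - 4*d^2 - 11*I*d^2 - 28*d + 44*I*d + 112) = d - 4*I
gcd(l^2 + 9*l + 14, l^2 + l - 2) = l + 2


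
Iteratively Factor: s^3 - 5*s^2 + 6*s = (s - 2)*(s^2 - 3*s) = s*(s - 2)*(s - 3)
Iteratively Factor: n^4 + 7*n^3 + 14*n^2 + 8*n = (n + 4)*(n^3 + 3*n^2 + 2*n) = n*(n + 4)*(n^2 + 3*n + 2) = n*(n + 1)*(n + 4)*(n + 2)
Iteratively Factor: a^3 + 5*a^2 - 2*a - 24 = (a + 3)*(a^2 + 2*a - 8) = (a - 2)*(a + 3)*(a + 4)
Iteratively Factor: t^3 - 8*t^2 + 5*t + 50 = (t + 2)*(t^2 - 10*t + 25) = (t - 5)*(t + 2)*(t - 5)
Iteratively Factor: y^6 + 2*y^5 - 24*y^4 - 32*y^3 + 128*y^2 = (y)*(y^5 + 2*y^4 - 24*y^3 - 32*y^2 + 128*y) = y*(y - 2)*(y^4 + 4*y^3 - 16*y^2 - 64*y) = y*(y - 4)*(y - 2)*(y^3 + 8*y^2 + 16*y) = y*(y - 4)*(y - 2)*(y + 4)*(y^2 + 4*y) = y^2*(y - 4)*(y - 2)*(y + 4)*(y + 4)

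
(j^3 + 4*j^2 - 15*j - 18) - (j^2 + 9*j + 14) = j^3 + 3*j^2 - 24*j - 32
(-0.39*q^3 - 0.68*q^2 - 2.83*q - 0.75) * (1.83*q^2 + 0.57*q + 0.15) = -0.7137*q^5 - 1.4667*q^4 - 5.625*q^3 - 3.0876*q^2 - 0.852*q - 0.1125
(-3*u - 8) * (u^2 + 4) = -3*u^3 - 8*u^2 - 12*u - 32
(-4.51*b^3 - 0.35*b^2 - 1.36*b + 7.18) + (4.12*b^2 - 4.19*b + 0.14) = -4.51*b^3 + 3.77*b^2 - 5.55*b + 7.32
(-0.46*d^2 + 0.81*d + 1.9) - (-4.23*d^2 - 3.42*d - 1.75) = 3.77*d^2 + 4.23*d + 3.65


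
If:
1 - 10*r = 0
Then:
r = 1/10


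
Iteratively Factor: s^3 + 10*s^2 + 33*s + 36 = (s + 3)*(s^2 + 7*s + 12) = (s + 3)*(s + 4)*(s + 3)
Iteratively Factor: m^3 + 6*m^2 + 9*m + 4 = (m + 1)*(m^2 + 5*m + 4) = (m + 1)^2*(m + 4)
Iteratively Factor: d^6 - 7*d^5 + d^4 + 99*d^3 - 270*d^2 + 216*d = (d - 3)*(d^5 - 4*d^4 - 11*d^3 + 66*d^2 - 72*d) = (d - 3)^2*(d^4 - d^3 - 14*d^2 + 24*d) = d*(d - 3)^2*(d^3 - d^2 - 14*d + 24) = d*(d - 3)^3*(d^2 + 2*d - 8) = d*(d - 3)^3*(d + 4)*(d - 2)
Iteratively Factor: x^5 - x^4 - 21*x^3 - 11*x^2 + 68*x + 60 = (x - 5)*(x^4 + 4*x^3 - x^2 - 16*x - 12) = (x - 5)*(x - 2)*(x^3 + 6*x^2 + 11*x + 6) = (x - 5)*(x - 2)*(x + 3)*(x^2 + 3*x + 2) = (x - 5)*(x - 2)*(x + 1)*(x + 3)*(x + 2)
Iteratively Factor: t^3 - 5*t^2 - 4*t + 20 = (t - 2)*(t^2 - 3*t - 10) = (t - 5)*(t - 2)*(t + 2)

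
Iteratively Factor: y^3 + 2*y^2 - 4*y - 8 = (y + 2)*(y^2 - 4) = (y - 2)*(y + 2)*(y + 2)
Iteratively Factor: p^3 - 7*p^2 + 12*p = (p - 4)*(p^2 - 3*p) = (p - 4)*(p - 3)*(p)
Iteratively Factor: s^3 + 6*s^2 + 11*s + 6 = (s + 2)*(s^2 + 4*s + 3) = (s + 2)*(s + 3)*(s + 1)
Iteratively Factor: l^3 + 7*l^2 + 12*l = (l + 4)*(l^2 + 3*l) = (l + 3)*(l + 4)*(l)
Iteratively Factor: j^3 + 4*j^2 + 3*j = (j + 3)*(j^2 + j) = (j + 1)*(j + 3)*(j)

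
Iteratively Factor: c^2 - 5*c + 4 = (c - 1)*(c - 4)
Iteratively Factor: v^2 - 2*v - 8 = (v + 2)*(v - 4)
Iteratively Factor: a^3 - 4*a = (a - 2)*(a^2 + 2*a) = a*(a - 2)*(a + 2)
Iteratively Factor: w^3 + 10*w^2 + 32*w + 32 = (w + 4)*(w^2 + 6*w + 8) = (w + 2)*(w + 4)*(w + 4)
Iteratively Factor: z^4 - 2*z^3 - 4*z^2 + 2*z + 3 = (z - 1)*(z^3 - z^2 - 5*z - 3) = (z - 1)*(z + 1)*(z^2 - 2*z - 3) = (z - 1)*(z + 1)^2*(z - 3)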